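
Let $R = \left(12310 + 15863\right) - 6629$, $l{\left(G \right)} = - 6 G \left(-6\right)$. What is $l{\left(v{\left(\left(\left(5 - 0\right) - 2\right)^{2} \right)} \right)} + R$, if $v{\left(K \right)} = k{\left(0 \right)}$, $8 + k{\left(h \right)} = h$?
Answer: $21256$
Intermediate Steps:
$k{\left(h \right)} = -8 + h$
$v{\left(K \right)} = -8$ ($v{\left(K \right)} = -8 + 0 = -8$)
$l{\left(G \right)} = 36 G$
$R = 21544$ ($R = 28173 - 6629 = 21544$)
$l{\left(v{\left(\left(\left(5 - 0\right) - 2\right)^{2} \right)} \right)} + R = 36 \left(-8\right) + 21544 = -288 + 21544 = 21256$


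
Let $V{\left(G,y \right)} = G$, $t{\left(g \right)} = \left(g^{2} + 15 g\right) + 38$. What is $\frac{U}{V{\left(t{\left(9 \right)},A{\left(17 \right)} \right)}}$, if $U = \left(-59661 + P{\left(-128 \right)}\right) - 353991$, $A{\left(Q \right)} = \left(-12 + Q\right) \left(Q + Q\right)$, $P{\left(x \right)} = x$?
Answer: $- \frac{206890}{127} \approx -1629.1$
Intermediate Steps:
$A{\left(Q \right)} = 2 Q \left(-12 + Q\right)$ ($A{\left(Q \right)} = \left(-12 + Q\right) 2 Q = 2 Q \left(-12 + Q\right)$)
$t{\left(g \right)} = 38 + g^{2} + 15 g$
$U = -413780$ ($U = \left(-59661 - 128\right) - 353991 = -59789 - 353991 = -413780$)
$\frac{U}{V{\left(t{\left(9 \right)},A{\left(17 \right)} \right)}} = - \frac{413780}{38 + 9^{2} + 15 \cdot 9} = - \frac{413780}{38 + 81 + 135} = - \frac{413780}{254} = \left(-413780\right) \frac{1}{254} = - \frac{206890}{127}$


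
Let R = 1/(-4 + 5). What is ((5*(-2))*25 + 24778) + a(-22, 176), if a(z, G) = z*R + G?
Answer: 24682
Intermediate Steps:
R = 1 (R = 1/1 = 1)
a(z, G) = G + z (a(z, G) = z*1 + G = z + G = G + z)
((5*(-2))*25 + 24778) + a(-22, 176) = ((5*(-2))*25 + 24778) + (176 - 22) = (-10*25 + 24778) + 154 = (-250 + 24778) + 154 = 24528 + 154 = 24682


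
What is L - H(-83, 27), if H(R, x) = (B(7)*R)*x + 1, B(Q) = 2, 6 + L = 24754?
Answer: 29229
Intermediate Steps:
L = 24748 (L = -6 + 24754 = 24748)
H(R, x) = 1 + 2*R*x (H(R, x) = (2*R)*x + 1 = 2*R*x + 1 = 1 + 2*R*x)
L - H(-83, 27) = 24748 - (1 + 2*(-83)*27) = 24748 - (1 - 4482) = 24748 - 1*(-4481) = 24748 + 4481 = 29229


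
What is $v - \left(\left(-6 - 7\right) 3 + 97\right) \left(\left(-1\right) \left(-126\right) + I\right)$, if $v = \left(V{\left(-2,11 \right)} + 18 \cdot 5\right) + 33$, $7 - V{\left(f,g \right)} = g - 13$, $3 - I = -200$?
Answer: $-18950$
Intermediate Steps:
$I = 203$ ($I = 3 - -200 = 3 + 200 = 203$)
$V{\left(f,g \right)} = 20 - g$ ($V{\left(f,g \right)} = 7 - \left(g - 13\right) = 7 - \left(-13 + g\right) = 20 - g$)
$v = 132$ ($v = \left(\left(20 - 11\right) + 18 \cdot 5\right) + 33 = \left(\left(20 - 11\right) + 90\right) + 33 = \left(9 + 90\right) + 33 = 99 + 33 = 132$)
$v - \left(\left(-6 - 7\right) 3 + 97\right) \left(\left(-1\right) \left(-126\right) + I\right) = 132 - \left(\left(-6 - 7\right) 3 + 97\right) \left(\left(-1\right) \left(-126\right) + 203\right) = 132 - \left(\left(-13\right) 3 + 97\right) \left(126 + 203\right) = 132 - \left(-39 + 97\right) 329 = 132 - 58 \cdot 329 = 132 - 19082 = -18950$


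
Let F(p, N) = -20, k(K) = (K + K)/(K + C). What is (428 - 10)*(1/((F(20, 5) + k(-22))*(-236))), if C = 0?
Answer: 209/2124 ≈ 0.098399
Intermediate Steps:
k(K) = 2 (k(K) = (K + K)/(K + 0) = (2*K)/K = 2)
(428 - 10)*(1/((F(20, 5) + k(-22))*(-236))) = (428 - 10)*(1/((-20 + 2)*(-236))) = 418*(-1/236/(-18)) = 418*(-1/18*(-1/236)) = 418*(1/4248) = 209/2124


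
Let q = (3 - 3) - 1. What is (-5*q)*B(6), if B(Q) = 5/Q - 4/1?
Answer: -95/6 ≈ -15.833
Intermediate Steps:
B(Q) = -4 + 5/Q (B(Q) = 5/Q - 4*1 = 5/Q - 4 = -4 + 5/Q)
q = -1 (q = 0 - 1 = -1)
(-5*q)*B(6) = (-5*(-1))*(-4 + 5/6) = 5*(-4 + 5*(⅙)) = 5*(-4 + ⅚) = 5*(-19/6) = -95/6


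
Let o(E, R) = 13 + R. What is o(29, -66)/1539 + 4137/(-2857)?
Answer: -6518264/4396923 ≈ -1.4825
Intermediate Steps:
o(29, -66)/1539 + 4137/(-2857) = (13 - 66)/1539 + 4137/(-2857) = -53*1/1539 + 4137*(-1/2857) = -53/1539 - 4137/2857 = -6518264/4396923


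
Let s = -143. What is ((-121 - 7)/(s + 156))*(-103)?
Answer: 13184/13 ≈ 1014.2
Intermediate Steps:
((-121 - 7)/(s + 156))*(-103) = ((-121 - 7)/(-143 + 156))*(-103) = -128/13*(-103) = 13184/13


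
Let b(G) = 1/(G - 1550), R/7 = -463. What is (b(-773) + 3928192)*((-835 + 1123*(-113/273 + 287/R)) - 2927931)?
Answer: -1126244388828187388050/97874959 ≈ -1.1507e+13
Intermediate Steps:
R = -3241 (R = 7*(-463) = -3241)
b(G) = 1/(-1550 + G)
(b(-773) + 3928192)*((-835 + 1123*(-113/273 + 287/R)) - 2927931) = (1/(-1550 - 773) + 3928192)*((-835 + 1123*(-113/273 + 287/(-3241))) - 2927931) = (1/(-2323) + 3928192)*((-835 + 1123*(-113*1/273 + 287*(-1/3241))) - 2927931) = (-1/2323 + 3928192)*((-835 + 1123*(-113/273 - 41/463)) - 2927931) = 9125190015*((-835 + 1123*(-63512/126399)) - 2927931)/2323 = 9125190015*((-835 - 71323976/126399) - 2927931)/2323 = 9125190015*(-176867141/126399 - 2927931)/2323 = (9125190015/2323)*(-370264417610/126399) = -1126244388828187388050/97874959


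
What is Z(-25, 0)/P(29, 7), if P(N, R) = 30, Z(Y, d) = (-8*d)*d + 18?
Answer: ⅗ ≈ 0.60000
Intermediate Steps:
Z(Y, d) = 18 - 8*d² (Z(Y, d) = -8*d² + 18 = 18 - 8*d²)
Z(-25, 0)/P(29, 7) = (18 - 8*0²)/30 = (18 - 8*0)*(1/30) = (18 + 0)*(1/30) = 18*(1/30) = ⅗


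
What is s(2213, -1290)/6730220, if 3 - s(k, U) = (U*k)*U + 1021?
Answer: -263046737/480730 ≈ -547.18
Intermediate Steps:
s(k, U) = -1018 - k*U² (s(k, U) = 3 - ((U*k)*U + 1021) = 3 - (k*U² + 1021) = 3 - (1021 + k*U²) = 3 + (-1021 - k*U²) = -1018 - k*U²)
s(2213, -1290)/6730220 = (-1018 - 1*2213*(-1290)²)/6730220 = (-1018 - 1*2213*1664100)*(1/6730220) = (-1018 - 3682653300)*(1/6730220) = -3682654318*1/6730220 = -263046737/480730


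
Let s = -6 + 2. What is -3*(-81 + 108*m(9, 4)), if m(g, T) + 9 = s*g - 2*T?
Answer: 17415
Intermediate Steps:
s = -4
m(g, T) = -9 - 4*g - 2*T (m(g, T) = -9 + (-4*g - 2*T) = -9 - 4*g - 2*T)
-3*(-81 + 108*m(9, 4)) = -3*(-81 + 108*(-9 - 4*9 - 2*4)) = -3*(-81 + 108*(-9 - 36 - 8)) = -3*(-81 + 108*(-53)) = -3*(-81 - 5724) = -3*(-5805) = 17415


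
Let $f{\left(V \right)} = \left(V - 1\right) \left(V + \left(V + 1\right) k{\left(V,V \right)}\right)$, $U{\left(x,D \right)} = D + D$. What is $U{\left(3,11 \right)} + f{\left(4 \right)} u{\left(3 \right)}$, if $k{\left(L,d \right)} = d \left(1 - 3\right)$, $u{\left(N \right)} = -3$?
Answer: $346$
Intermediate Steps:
$k{\left(L,d \right)} = - 2 d$ ($k{\left(L,d \right)} = d \left(-2\right) = - 2 d$)
$U{\left(x,D \right)} = 2 D$
$f{\left(V \right)} = \left(-1 + V\right) \left(V - 2 V \left(1 + V\right)\right)$ ($f{\left(V \right)} = \left(V - 1\right) \left(V + \left(V + 1\right) \left(- 2 V\right)\right) = \left(-1 + V\right) \left(V + \left(1 + V\right) \left(- 2 V\right)\right) = \left(-1 + V\right) \left(V - 2 V \left(1 + V\right)\right)$)
$U{\left(3,11 \right)} + f{\left(4 \right)} u{\left(3 \right)} = 2 \cdot 11 + 4 \left(1 + 4 - 2 \cdot 4^{2}\right) \left(-3\right) = 22 + 4 \left(1 + 4 - 32\right) \left(-3\right) = 22 + 4 \left(-27\right) \left(-3\right) = 22 - -324 = 22 + 324 = 346$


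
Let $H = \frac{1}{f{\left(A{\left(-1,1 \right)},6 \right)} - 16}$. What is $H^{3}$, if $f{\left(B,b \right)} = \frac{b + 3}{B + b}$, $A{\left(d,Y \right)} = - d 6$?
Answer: $- \frac{64}{226981} \approx -0.00028196$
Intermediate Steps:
$A{\left(d,Y \right)} = - 6 d$
$f{\left(B,b \right)} = \frac{3 + b}{B + b}$
$H = - \frac{4}{61}$ ($H = \frac{1}{\frac{3 + 6}{\left(-6\right) \left(-1\right) + 6} - 16} = \frac{1}{\frac{1}{6 + 6} \cdot 9 - 16} = \frac{1}{\frac{1}{12} \cdot 9 - 16} = \frac{1}{\frac{3}{4} - 16} = \frac{1}{- \frac{61}{4}} = - \frac{4}{61} \approx -0.065574$)
$H^{3} = \left(- \frac{4}{61}\right)^{3} = - \frac{64}{226981}$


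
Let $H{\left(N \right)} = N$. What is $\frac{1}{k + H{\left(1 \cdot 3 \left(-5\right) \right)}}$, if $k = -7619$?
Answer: $- \frac{1}{7634} \approx -0.00013099$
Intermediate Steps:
$\frac{1}{k + H{\left(1 \cdot 3 \left(-5\right) \right)}} = \frac{1}{-7619 + 1 \cdot 3 \left(-5\right)} = \frac{1}{-7619 + 3 \left(-5\right)} = \frac{1}{-7619 - 15} = \frac{1}{-7634} = - \frac{1}{7634}$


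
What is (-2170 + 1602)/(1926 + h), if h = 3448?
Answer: -284/2687 ≈ -0.10569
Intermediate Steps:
(-2170 + 1602)/(1926 + h) = (-2170 + 1602)/(1926 + 3448) = -568/5374 = -568*1/5374 = -284/2687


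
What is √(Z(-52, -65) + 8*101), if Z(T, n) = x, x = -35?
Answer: √773 ≈ 27.803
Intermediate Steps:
Z(T, n) = -35
√(Z(-52, -65) + 8*101) = √(-35 + 8*101) = √(-35 + 808) = √773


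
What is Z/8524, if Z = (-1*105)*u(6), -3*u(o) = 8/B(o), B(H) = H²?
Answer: 35/38358 ≈ 0.00091246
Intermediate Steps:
u(o) = -8/(3*o²) (u(o) = -8/(3*(o²)) = -8/(3*o²))
Z = 70/9 (Z = (-1*105)*(-8/3/6²) = -(-280)/36 = -105*(-2/27) = 70/9 ≈ 7.7778)
Z/8524 = (70/9)/8524 = (70/9)*(1/8524) = 35/38358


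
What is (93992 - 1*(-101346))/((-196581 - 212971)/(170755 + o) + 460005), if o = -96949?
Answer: 554504478/1305796903 ≈ 0.42465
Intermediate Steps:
(93992 - 1*(-101346))/((-196581 - 212971)/(170755 + o) + 460005) = (93992 - 1*(-101346))/((-196581 - 212971)/(170755 - 96949) + 460005) = (93992 + 101346)/(-409552/73806 + 460005) = 195338/(-409552*1/73806 + 460005) = 195338/(-204776/36903 + 460005) = 195338/(16975359739/36903) = 195338*(36903/16975359739) = 554504478/1305796903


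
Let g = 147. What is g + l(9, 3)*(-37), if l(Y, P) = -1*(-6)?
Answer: -75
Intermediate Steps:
l(Y, P) = 6
g + l(9, 3)*(-37) = 147 + 6*(-37) = 147 - 222 = -75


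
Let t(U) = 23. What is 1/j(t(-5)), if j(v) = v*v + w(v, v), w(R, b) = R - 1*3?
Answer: 1/549 ≈ 0.0018215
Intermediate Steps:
w(R, b) = -3 + R (w(R, b) = R - 3 = -3 + R)
j(v) = -3 + v + v**2 (j(v) = v*v + (-3 + v) = v**2 + (-3 + v) = -3 + v + v**2)
1/j(t(-5)) = 1/(-3 + 23 + 23**2) = 1/(-3 + 23 + 529) = 1/549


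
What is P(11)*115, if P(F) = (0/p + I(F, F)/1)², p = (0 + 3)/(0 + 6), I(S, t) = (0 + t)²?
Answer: 1683715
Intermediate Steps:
I(S, t) = t²
p = ½ (p = 3/6 = 3*(⅙) = ½ ≈ 0.50000)
P(F) = F⁴ (P(F) = (0/(½) + F²/1)² = (0*2 + F²*1)² = (0 + F²)² = (F²)² = F⁴)
P(11)*115 = 11⁴*115 = 14641*115 = 1683715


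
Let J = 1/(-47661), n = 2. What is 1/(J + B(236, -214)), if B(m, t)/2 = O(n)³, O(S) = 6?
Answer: 47661/20589551 ≈ 0.0023148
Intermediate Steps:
B(m, t) = 432 (B(m, t) = 2*6³ = 2*216 = 432)
J = -1/47661 ≈ -2.0982e-5
1/(J + B(236, -214)) = 1/(-1/47661 + 432) = 1/(20589551/47661) = 47661/20589551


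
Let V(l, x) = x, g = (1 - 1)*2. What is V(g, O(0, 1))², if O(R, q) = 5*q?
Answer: 25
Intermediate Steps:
g = 0 (g = 0*2 = 0)
V(g, O(0, 1))² = (5*1)² = 5² = 25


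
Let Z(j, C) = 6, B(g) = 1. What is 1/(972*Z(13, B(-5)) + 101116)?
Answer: 1/106948 ≈ 9.3503e-6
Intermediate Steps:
1/(972*Z(13, B(-5)) + 101116) = 1/(972*6 + 101116) = 1/(5832 + 101116) = 1/106948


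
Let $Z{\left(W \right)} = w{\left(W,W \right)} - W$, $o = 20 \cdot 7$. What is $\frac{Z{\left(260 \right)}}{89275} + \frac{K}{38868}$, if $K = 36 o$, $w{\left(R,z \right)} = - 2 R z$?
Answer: $- \frac{80251888}{57832345} \approx -1.3877$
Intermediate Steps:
$w{\left(R,z \right)} = - 2 R z$
$o = 140$
$Z{\left(W \right)} = - W - 2 W^{2}$ ($Z{\left(W \right)} = - 2 W W - W = - 2 W^{2} - W = - W - 2 W^{2}$)
$K = 5040$ ($K = 36 \cdot 140 = 5040$)
$\frac{Z{\left(260 \right)}}{89275} + \frac{K}{38868} = \frac{260 \left(-1 - 520\right)}{89275} + \frac{5040}{38868} = 260 \left(-1 - 520\right) \frac{1}{89275} + 5040 \cdot \frac{1}{38868} = 260 \left(-521\right) \frac{1}{89275} + \frac{420}{3239} = \left(-135460\right) \frac{1}{89275} + \frac{420}{3239} = - \frac{27092}{17855} + \frac{420}{3239} = - \frac{80251888}{57832345}$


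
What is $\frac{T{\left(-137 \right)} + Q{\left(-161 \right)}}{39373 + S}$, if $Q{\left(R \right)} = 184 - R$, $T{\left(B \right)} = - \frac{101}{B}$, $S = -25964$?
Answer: $\frac{4306}{167003} \approx 0.025784$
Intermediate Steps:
$\frac{T{\left(-137 \right)} + Q{\left(-161 \right)}}{39373 + S} = \frac{- \frac{101}{-137} + \left(184 - -161\right)}{39373 - 25964} = \frac{\left(-101\right) \left(- \frac{1}{137}\right) + \left(184 + 161\right)}{13409} = \left(\frac{101}{137} + 345\right) \frac{1}{13409} = \frac{47366}{137} \cdot \frac{1}{13409} = \frac{4306}{167003}$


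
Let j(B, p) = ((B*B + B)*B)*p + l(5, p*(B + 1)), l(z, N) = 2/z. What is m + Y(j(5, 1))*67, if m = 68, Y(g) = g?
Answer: 50724/5 ≈ 10145.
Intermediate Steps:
j(B, p) = ⅖ + B*p*(B + B²) (j(B, p) = ((B*B + B)*B)*p + 2/5 = ((B² + B)*B)*p + 2*(⅕) = ((B + B²)*B)*p + ⅖ = (B*(B + B²))*p + ⅖ = B*p*(B + B²) + ⅖ = ⅖ + B*p*(B + B²))
m + Y(j(5, 1))*67 = 68 + (⅖ + 1*5² + 1*5³)*67 = 68 + (⅖ + 1*25 + 1*125)*67 = 68 + (⅖ + 25 + 125)*67 = 68 + (752/5)*67 = 68 + 50384/5 = 50724/5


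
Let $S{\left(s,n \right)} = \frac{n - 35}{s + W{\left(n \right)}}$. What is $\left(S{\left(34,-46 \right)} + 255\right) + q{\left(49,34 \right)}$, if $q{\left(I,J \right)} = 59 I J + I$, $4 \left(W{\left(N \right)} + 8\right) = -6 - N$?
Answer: $\frac{394383}{4} \approx 98596.0$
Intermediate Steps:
$W{\left(N \right)} = - \frac{19}{2} - \frac{N}{4}$ ($W{\left(N \right)} = -8 + \frac{-6 - N}{4} = -8 - \left(\frac{3}{2} + \frac{N}{4}\right) = - \frac{19}{2} - \frac{N}{4}$)
$S{\left(s,n \right)} = \frac{-35 + n}{- \frac{19}{2} + s - \frac{n}{4}}$ ($S{\left(s,n \right)} = \frac{n - 35}{s - \left(\frac{19}{2} + \frac{n}{4}\right)} = \frac{-35 + n}{- \frac{19}{2} + s - \frac{n}{4}}$)
$q{\left(I,J \right)} = I + 59 I J$ ($q{\left(I,J \right)} = 59 I J + I = I + 59 I J$)
$\left(S{\left(34,-46 \right)} + 255\right) + q{\left(49,34 \right)} = \left(\frac{4 \left(35 - -46\right)}{38 - 46 - 136} + 255\right) + 49 \left(1 + 59 \cdot 34\right) = \left(\frac{4 \left(35 + 46\right)}{38 - 46 - 136} + 255\right) + 49 \left(1 + 2006\right) = \left(4 \frac{1}{-144} \cdot 81 + 255\right) + 49 \cdot 2007 = \left(4 \left(- \frac{1}{144}\right) 81 + 255\right) + 98343 = \left(- \frac{9}{4} + 255\right) + 98343 = \frac{1011}{4} + 98343 = \frac{394383}{4}$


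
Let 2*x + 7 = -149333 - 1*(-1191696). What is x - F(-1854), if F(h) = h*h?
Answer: -2916138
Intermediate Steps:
x = 521178 (x = -7/2 + (-149333 - 1*(-1191696))/2 = -7/2 + (-149333 + 1191696)/2 = -7/2 + (½)*1042363 = -7/2 + 1042363/2 = 521178)
F(h) = h²
x - F(-1854) = 521178 - 1*(-1854)² = 521178 - 1*3437316 = 521178 - 3437316 = -2916138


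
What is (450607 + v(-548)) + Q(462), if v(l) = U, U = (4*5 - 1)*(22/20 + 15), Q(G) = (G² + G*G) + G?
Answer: 8782629/10 ≈ 8.7826e+5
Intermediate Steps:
Q(G) = G + 2*G² (Q(G) = (G² + G²) + G = 2*G² + G = G + 2*G²)
U = 3059/10 (U = (20 - 1)*(22*(1/20) + 15) = 19*(11/10 + 15) = 19*(161/10) = 3059/10 ≈ 305.90)
v(l) = 3059/10
(450607 + v(-548)) + Q(462) = (450607 + 3059/10) + 462*(1 + 2*462) = 4509129/10 + 462*(1 + 924) = 4509129/10 + 462*925 = 4509129/10 + 427350 = 8782629/10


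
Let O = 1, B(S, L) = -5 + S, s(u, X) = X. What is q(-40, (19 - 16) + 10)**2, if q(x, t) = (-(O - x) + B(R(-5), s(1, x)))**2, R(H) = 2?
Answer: 3748096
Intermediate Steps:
q(x, t) = (-4 + x)**2 (q(x, t) = (-(1 - x) + (-5 + 2))**2 = ((-1 + x) - 3)**2 = (-4 + x)**2)
q(-40, (19 - 16) + 10)**2 = ((-4 - 40)**2)**2 = ((-44)**2)**2 = 1936**2 = 3748096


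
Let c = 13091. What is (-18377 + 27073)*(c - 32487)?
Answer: -168667616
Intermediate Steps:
(-18377 + 27073)*(c - 32487) = (-18377 + 27073)*(13091 - 32487) = 8696*(-19396) = -168667616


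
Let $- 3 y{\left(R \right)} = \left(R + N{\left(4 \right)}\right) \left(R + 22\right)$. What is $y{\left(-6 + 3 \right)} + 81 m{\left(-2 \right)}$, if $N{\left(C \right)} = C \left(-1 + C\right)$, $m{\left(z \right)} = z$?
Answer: $-219$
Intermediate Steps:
$y{\left(R \right)} = - \frac{\left(12 + R\right) \left(22 + R\right)}{3}$ ($y{\left(R \right)} = - \frac{\left(R + 4 \left(-1 + 4\right)\right) \left(R + 22\right)}{3} = - \frac{\left(R + 4 \cdot 3\right) \left(22 + R\right)}{3} = - \frac{\left(R + 12\right) \left(22 + R\right)}{3} = - \frac{\left(12 + R\right) \left(22 + R\right)}{3}$)
$y{\left(-6 + 3 \right)} + 81 m{\left(-2 \right)} = \left(-88 - \frac{34 \left(-6 + 3\right)}{3} - \frac{\left(-6 + 3\right)^{2}}{3}\right) + 81 \left(-2\right) = \left(-88 - -34 - \frac{\left(-3\right)^{2}}{3}\right) - 162 = \left(-88 + 34 - 3\right) - 162 = -57 - 162 = -219$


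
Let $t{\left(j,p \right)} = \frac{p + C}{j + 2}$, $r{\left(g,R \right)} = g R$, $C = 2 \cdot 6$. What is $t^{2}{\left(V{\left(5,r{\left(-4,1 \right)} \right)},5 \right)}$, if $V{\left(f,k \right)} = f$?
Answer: $\frac{289}{49} \approx 5.898$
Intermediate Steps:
$C = 12$
$r{\left(g,R \right)} = R g$
$t{\left(j,p \right)} = \frac{12 + p}{2 + j}$ ($t{\left(j,p \right)} = \frac{p + 12}{j + 2} = \frac{12 + p}{2 + j}$)
$t^{2}{\left(V{\left(5,r{\left(-4,1 \right)} \right)},5 \right)} = \left(\frac{12 + 5}{2 + 5}\right)^{2} = \left(\frac{1}{7} \cdot 17\right)^{2} = \left(\frac{17}{7}\right)^{2} = \frac{289}{49}$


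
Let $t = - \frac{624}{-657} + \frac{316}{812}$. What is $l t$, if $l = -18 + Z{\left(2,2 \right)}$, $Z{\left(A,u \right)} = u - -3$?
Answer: $- \frac{773825}{44457} \approx -17.406$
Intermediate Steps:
$Z{\left(A,u \right)} = 3 + u$ ($Z{\left(A,u \right)} = u + 3 = 3 + u$)
$t = \frac{59525}{44457}$ ($t = \left(-624\right) \left(- \frac{1}{657}\right) + 316 \cdot \frac{1}{812} = \frac{208}{219} + \frac{79}{203} = \frac{59525}{44457} \approx 1.3389$)
$l = -13$ ($l = -18 + \left(3 + 2\right) = -18 + 5 = -13$)
$l t = \left(-13\right) \frac{59525}{44457} = - \frac{773825}{44457}$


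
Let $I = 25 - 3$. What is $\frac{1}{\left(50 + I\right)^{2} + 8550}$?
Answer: $\frac{1}{13734} \approx 7.2812 \cdot 10^{-5}$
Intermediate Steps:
$I = 22$ ($I = 25 - 3 = 22$)
$\frac{1}{\left(50 + I\right)^{2} + 8550} = \frac{1}{\left(50 + 22\right)^{2} + 8550} = \frac{1}{72^{2} + 8550} = \frac{1}{5184 + 8550} = \frac{1}{13734}$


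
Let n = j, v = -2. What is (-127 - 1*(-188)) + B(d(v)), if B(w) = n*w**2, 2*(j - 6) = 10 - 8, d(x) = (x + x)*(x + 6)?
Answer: 1853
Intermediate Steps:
d(x) = 2*x*(6 + x) (d(x) = (2*x)*(6 + x) = 2*x*(6 + x))
j = 7 (j = 6 + (10 - 8)/2 = 6 + (1/2)*2 = 6 + 1 = 7)
n = 7
B(w) = 7*w**2
(-127 - 1*(-188)) + B(d(v)) = (-127 - 1*(-188)) + 7*(2*(-2)*(6 - 2))**2 = (-127 + 188) + 7*(2*(-2)*4)**2 = 61 + 7*(-16)**2 = 61 + 7*256 = 61 + 1792 = 1853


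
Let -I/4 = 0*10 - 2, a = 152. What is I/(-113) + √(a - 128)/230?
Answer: -8/113 + √6/115 ≈ -0.049497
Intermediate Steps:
I = 8 (I = -4*(0*10 - 2) = -4*(0 - 2) = -4*(-2) = 8)
I/(-113) + √(a - 128)/230 = 8/(-113) + √(152 - 128)/230 = 8*(-1/113) + √24*(1/230) = -8/113 + (2*√6)*(1/230) = -8/113 + √6/115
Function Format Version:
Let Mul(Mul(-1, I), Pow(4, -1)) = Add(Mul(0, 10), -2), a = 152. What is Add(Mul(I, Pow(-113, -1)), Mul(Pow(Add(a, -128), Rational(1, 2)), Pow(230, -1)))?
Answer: Add(Rational(-8, 113), Mul(Rational(1, 115), Pow(6, Rational(1, 2)))) ≈ -0.049497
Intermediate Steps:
I = 8 (I = Mul(-4, Add(Mul(0, 10), -2)) = Mul(-4, Add(0, -2)) = Mul(-4, -2) = 8)
Add(Mul(I, Pow(-113, -1)), Mul(Pow(Add(a, -128), Rational(1, 2)), Pow(230, -1))) = Add(Mul(8, Pow(-113, -1)), Mul(Pow(Add(152, -128), Rational(1, 2)), Pow(230, -1))) = Add(Mul(8, Rational(-1, 113)), Mul(Pow(24, Rational(1, 2)), Rational(1, 230))) = Add(Rational(-8, 113), Mul(Mul(2, Pow(6, Rational(1, 2))), Rational(1, 230))) = Add(Rational(-8, 113), Mul(Rational(1, 115), Pow(6, Rational(1, 2))))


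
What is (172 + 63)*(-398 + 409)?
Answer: 2585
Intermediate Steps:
(172 + 63)*(-398 + 409) = 235*11 = 2585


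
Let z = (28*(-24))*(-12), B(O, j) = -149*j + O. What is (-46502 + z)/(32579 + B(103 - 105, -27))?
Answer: -19219/18300 ≈ -1.0502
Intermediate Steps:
B(O, j) = O - 149*j
z = 8064 (z = -672*(-12) = 8064)
(-46502 + z)/(32579 + B(103 - 105, -27)) = (-46502 + 8064)/(32579 + ((103 - 105) - 149*(-27))) = -38438/(32579 + (-2 + 4023)) = -38438/(32579 + 4021) = -38438/36600 = -38438*1/36600 = -19219/18300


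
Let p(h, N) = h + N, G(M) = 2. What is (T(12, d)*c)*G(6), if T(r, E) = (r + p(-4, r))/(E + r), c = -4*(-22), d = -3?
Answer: 3520/9 ≈ 391.11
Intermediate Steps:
c = 88
p(h, N) = N + h
T(r, E) = (-4 + 2*r)/(E + r) (T(r, E) = (r + (r - 4))/(E + r) = (r + (-4 + r))/(E + r) = (-4 + 2*r)/(E + r))
(T(12, d)*c)*G(6) = ((2*(-2 + 12)/(-3 + 12))*88)*2 = ((2*10/9)*88)*2 = ((2*(⅑)*10)*88)*2 = ((20/9)*88)*2 = (1760/9)*2 = 3520/9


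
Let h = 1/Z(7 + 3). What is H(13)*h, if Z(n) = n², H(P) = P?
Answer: 13/100 ≈ 0.13000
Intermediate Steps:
h = 1/100 (h = 1/((7 + 3)²) = 1/(10²) = 1/100 ≈ 0.010000)
H(13)*h = 13*(1/100) = 13/100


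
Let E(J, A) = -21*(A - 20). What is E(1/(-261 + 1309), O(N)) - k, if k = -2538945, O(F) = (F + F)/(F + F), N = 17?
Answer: 2539344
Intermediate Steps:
O(F) = 1 (O(F) = (2*F)/((2*F)) = (2*F)*(1/(2*F)) = 1)
E(J, A) = 420 - 21*A (E(J, A) = -21*(-20 + A) = 420 - 21*A)
E(1/(-261 + 1309), O(N)) - k = (420 - 21*1) - 1*(-2538945) = (420 - 21) + 2538945 = 399 + 2538945 = 2539344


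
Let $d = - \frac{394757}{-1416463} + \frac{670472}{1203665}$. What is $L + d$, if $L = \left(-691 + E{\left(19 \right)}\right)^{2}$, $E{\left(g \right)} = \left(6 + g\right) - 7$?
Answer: $\frac{772221336034880396}{1704946936895} \approx 4.5293 \cdot 10^{5}$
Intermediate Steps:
$d = \frac{1424853964941}{1704946936895}$ ($d = \left(-394757\right) \left(- \frac{1}{1416463}\right) + 670472 \cdot \frac{1}{1203665} = \frac{394757}{1416463} + \frac{670472}{1203665} = \frac{1424853964941}{1704946936895} \approx 0.83572$)
$E{\left(g \right)} = -1 + g$
$L = 452929$ ($L = \left(-691 + \left(-1 + 19\right)\right)^{2} = \left(-691 + 18\right)^{2} = \left(-673\right)^{2} = 452929$)
$L + d = 452929 + \frac{1424853964941}{1704946936895} = \frac{772221336034880396}{1704946936895}$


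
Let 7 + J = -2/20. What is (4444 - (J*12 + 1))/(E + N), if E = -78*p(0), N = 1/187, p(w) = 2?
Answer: -4233867/145855 ≈ -29.028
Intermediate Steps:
N = 1/187 ≈ 0.0053476
J = -71/10 (J = -7 - 2/20 = -7 - 2*1/20 = -7 - 1/10 = -71/10 ≈ -7.1000)
E = -156 (E = -78*2 = -156)
(4444 - (J*12 + 1))/(E + N) = (4444 - (-71/10*12 + 1))/(-156 + 1/187) = (4444 - (-426/5 + 1))/(-29171/187) = (4444 - 1*(-421/5))*(-187/29171) = (4444 + 421/5)*(-187/29171) = (22641/5)*(-187/29171) = -4233867/145855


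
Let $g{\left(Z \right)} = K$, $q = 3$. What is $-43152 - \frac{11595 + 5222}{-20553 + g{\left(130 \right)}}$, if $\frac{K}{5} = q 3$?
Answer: $- \frac{884944399}{20508} \approx -43151.0$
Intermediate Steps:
$K = 45$ ($K = 5 \cdot 3 \cdot 3 = 5 \cdot 9 = 45$)
$g{\left(Z \right)} = 45$
$-43152 - \frac{11595 + 5222}{-20553 + g{\left(130 \right)}} = -43152 - \frac{11595 + 5222}{-20553 + 45} = -43152 - \frac{16817}{-20508} = -43152 - 16817 \left(- \frac{1}{20508}\right) = -43152 - - \frac{16817}{20508} = -43152 + \frac{16817}{20508} = - \frac{884944399}{20508}$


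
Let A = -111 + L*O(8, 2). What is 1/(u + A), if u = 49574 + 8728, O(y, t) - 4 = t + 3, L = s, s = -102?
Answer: 1/57273 ≈ 1.7460e-5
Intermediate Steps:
L = -102
O(y, t) = 7 + t (O(y, t) = 4 + (t + 3) = 4 + (3 + t) = 7 + t)
u = 58302
A = -1029 (A = -111 - 102*(7 + 2) = -111 - 102*9 = -111 - 918 = -1029)
1/(u + A) = 1/(58302 - 1029) = 1/57273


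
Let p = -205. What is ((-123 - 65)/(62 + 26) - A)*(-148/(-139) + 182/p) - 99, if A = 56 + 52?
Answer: -37139438/313445 ≈ -118.49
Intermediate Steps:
A = 108
((-123 - 65)/(62 + 26) - A)*(-148/(-139) + 182/p) - 99 = ((-123 - 65)/(62 + 26) - 1*108)*(-148/(-139) + 182/(-205)) - 99 = (-188/88 - 108)*(-148*(-1/139) + 182*(-1/205)) - 99 = (-188*1/88 - 108)*(148/139 - 182/205) - 99 = (-47/22 - 108)*(5042/28495) - 99 = -2423/22*5042/28495 - 99 = -6108383/313445 - 99 = -37139438/313445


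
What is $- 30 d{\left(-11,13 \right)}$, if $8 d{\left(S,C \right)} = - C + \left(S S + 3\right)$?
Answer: $- \frac{1665}{4} \approx -416.25$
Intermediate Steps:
$d{\left(S,C \right)} = \frac{3}{8} - \frac{C}{8} + \frac{S^{2}}{8}$ ($d{\left(S,C \right)} = \frac{- C + \left(S S + 3\right)}{8} = \frac{- C + \left(S^{2} + 3\right)}{8} = \frac{- C + \left(3 + S^{2}\right)}{8} = \frac{3 + S^{2} - C}{8} = \frac{3}{8} - \frac{C}{8} + \frac{S^{2}}{8}$)
$- 30 d{\left(-11,13 \right)} = - 30 \left(\frac{3}{8} - \frac{13}{8} + \frac{\left(-11\right)^{2}}{8}\right) = - 30 \left(\frac{3}{8} - \frac{13}{8} + \frac{1}{8} \cdot 121\right) = - 30 \left(\frac{3}{8} - \frac{13}{8} + \frac{121}{8}\right) = \left(-30\right) \frac{111}{8} = - \frac{1665}{4}$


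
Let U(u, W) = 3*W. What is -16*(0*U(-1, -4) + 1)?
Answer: -16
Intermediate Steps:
-16*(0*U(-1, -4) + 1) = -16*(0*(3*(-4)) + 1) = -16*(0*(-12) + 1) = -16*(0 + 1) = -16*1 = -16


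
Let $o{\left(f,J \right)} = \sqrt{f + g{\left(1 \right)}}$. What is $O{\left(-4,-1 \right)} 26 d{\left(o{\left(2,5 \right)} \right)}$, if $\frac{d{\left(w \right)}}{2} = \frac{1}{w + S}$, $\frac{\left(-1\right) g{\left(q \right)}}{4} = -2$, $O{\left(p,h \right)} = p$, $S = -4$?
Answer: $\frac{416}{3} + \frac{104 \sqrt{10}}{3} \approx 248.29$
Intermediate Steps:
$g{\left(q \right)} = 8$ ($g{\left(q \right)} = \left(-4\right) \left(-2\right) = 8$)
$o{\left(f,J \right)} = \sqrt{8 + f}$ ($o{\left(f,J \right)} = \sqrt{f + 8} = \sqrt{8 + f}$)
$d{\left(w \right)} = \frac{2}{-4 + w}$ ($d{\left(w \right)} = \frac{2}{w - 4} = \frac{2}{-4 + w}$)
$O{\left(-4,-1 \right)} 26 d{\left(o{\left(2,5 \right)} \right)} = \left(-4\right) 26 \frac{2}{-4 + \sqrt{8 + 2}} = - 104 \frac{2}{-4 + \sqrt{10}} = - \frac{208}{-4 + \sqrt{10}}$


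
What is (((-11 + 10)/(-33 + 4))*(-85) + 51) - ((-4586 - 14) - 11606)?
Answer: 471368/29 ≈ 16254.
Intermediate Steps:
(((-11 + 10)/(-33 + 4))*(-85) + 51) - ((-4586 - 14) - 11606) = (-1/(-29)*(-85) + 51) - (-4600 - 11606) = (-1*(-1/29)*(-85) + 51) - 1*(-16206) = ((1/29)*(-85) + 51) + 16206 = (-85/29 + 51) + 16206 = 1394/29 + 16206 = 471368/29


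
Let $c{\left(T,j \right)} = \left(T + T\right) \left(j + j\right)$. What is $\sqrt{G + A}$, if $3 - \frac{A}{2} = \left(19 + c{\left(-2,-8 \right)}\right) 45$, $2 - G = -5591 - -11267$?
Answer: $i \sqrt{13138} \approx 114.62 i$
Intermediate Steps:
$c{\left(T,j \right)} = 4 T j$ ($c{\left(T,j \right)} = 2 T 2 j = 4 T j$)
$G = -5674$ ($G = 2 - \left(-5591 - -11267\right) = 2 - \left(-5591 + 11267\right) = 2 - 5676 = -5674$)
$A = -7464$ ($A = 6 - 2 \left(19 + 4 \left(-2\right) \left(-8\right)\right) 45 = 6 - 2 \left(19 + 64\right) 45 = 6 - 2 \cdot 83 \cdot 45 = 6 - 7470 = -7464$)
$\sqrt{G + A} = \sqrt{-5674 - 7464} = \sqrt{-13138} = i \sqrt{13138}$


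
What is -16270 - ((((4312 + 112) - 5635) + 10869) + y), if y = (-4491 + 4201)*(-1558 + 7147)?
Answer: 1594882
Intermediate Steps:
y = -1620810 (y = -290*5589 = -1620810)
-16270 - ((((4312 + 112) - 5635) + 10869) + y) = -16270 - ((((4312 + 112) - 5635) + 10869) - 1620810) = -16270 - (((4424 - 5635) + 10869) - 1620810) = -16270 - ((-1211 + 10869) - 1620810) = -16270 - (9658 - 1620810) = -16270 - 1*(-1611152) = -16270 + 1611152 = 1594882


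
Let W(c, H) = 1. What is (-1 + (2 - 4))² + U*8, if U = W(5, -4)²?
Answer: 17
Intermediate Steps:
U = 1 (U = 1² = 1)
(-1 + (2 - 4))² + U*8 = (-1 + (2 - 4))² + 1*8 = (-1 - 2)² + 8 = (-3)² + 8 = 9 + 8 = 17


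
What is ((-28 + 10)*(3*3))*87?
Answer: -14094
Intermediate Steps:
((-28 + 10)*(3*3))*87 = -18*9*87 = -162*87 = -14094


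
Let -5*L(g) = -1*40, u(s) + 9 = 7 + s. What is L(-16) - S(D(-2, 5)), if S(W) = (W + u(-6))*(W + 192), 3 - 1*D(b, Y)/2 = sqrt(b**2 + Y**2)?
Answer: 288 + 392*sqrt(29) ≈ 2399.0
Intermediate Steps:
D(b, Y) = 6 - 2*sqrt(Y**2 + b**2) (D(b, Y) = 6 - 2*sqrt(b**2 + Y**2) = 6 - 2*sqrt(Y**2 + b**2))
u(s) = -2 + s (u(s) = -9 + (7 + s) = -2 + s)
S(W) = (-8 + W)*(192 + W) (S(W) = (W + (-2 - 6))*(W + 192) = (W - 8)*(192 + W) = (-8 + W)*(192 + W))
L(g) = 8 (L(g) = -(-1)*40/5 = -1/5*(-40) = 8)
L(-16) - S(D(-2, 5)) = 8 - (-1536 + (6 - 2*sqrt(5**2 + (-2)**2))**2 + 184*(6 - 2*sqrt(5**2 + (-2)**2))) = 8 - (-1536 + (6 - 2*sqrt(25 + 4))**2 + 184*(6 - 2*sqrt(25 + 4))) = 8 - (-1536 + (6 - 2*sqrt(29))**2 + 184*(6 - 2*sqrt(29))) = 8 - (-1536 + (6 - 2*sqrt(29))**2 + (1104 - 368*sqrt(29))) = 8 - (-432 + (6 - 2*sqrt(29))**2 - 368*sqrt(29)) = 8 + (432 - (6 - 2*sqrt(29))**2 + 368*sqrt(29)) = 440 - (6 - 2*sqrt(29))**2 + 368*sqrt(29)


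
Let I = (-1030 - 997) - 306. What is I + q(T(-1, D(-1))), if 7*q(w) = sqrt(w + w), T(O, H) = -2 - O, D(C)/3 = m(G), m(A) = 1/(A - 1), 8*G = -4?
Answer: -2333 + I*sqrt(2)/7 ≈ -2333.0 + 0.20203*I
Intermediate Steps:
G = -1/2 (G = (1/8)*(-4) = -1/2 ≈ -0.50000)
m(A) = 1/(-1 + A)
D(C) = -2 (D(C) = 3/(-1 - 1/2) = 3/(-3/2) = 3*(-2/3) = -2)
q(w) = sqrt(2)*sqrt(w)/7 (q(w) = sqrt(w + w)/7 = sqrt(2*w)/7 = (sqrt(2)*sqrt(w))/7 = sqrt(2)*sqrt(w)/7)
I = -2333 (I = -2027 - 306 = -2333)
I + q(T(-1, D(-1))) = -2333 + sqrt(2)*sqrt(-2 - 1*(-1))/7 = -2333 + sqrt(2)*sqrt(-2 + 1)/7 = -2333 + sqrt(2)*sqrt(-1)/7 = -2333 + sqrt(2)*I/7 = -2333 + I*sqrt(2)/7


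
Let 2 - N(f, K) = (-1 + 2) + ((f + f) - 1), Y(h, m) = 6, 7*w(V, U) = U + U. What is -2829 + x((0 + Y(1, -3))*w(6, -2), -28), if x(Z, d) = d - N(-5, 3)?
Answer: -2869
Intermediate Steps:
w(V, U) = 2*U/7 (w(V, U) = (U + U)/7 = (2*U)/7 = 2*U/7)
N(f, K) = 2 - 2*f (N(f, K) = 2 - ((-1 + 2) + ((f + f) - 1)) = 2 - (1 + (2*f - 1)) = 2 - (1 + (-1 + 2*f)) = 2 - 2*f)
x(Z, d) = -12 + d (x(Z, d) = d - (2 - 2*(-5)) = d - (2 + 10) = d - 1*12 = d - 12 = -12 + d)
-2829 + x((0 + Y(1, -3))*w(6, -2), -28) = -2829 + (-12 - 28) = -2829 - 40 = -2869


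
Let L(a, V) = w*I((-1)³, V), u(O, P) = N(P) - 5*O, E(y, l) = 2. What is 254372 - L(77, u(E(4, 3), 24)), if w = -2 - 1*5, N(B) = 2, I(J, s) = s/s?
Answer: 254379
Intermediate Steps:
I(J, s) = 1
w = -7 (w = -2 - 5 = -7)
u(O, P) = 2 - 5*O
L(a, V) = -7 (L(a, V) = -7*1 = -7)
254372 - L(77, u(E(4, 3), 24)) = 254372 - 1*(-7) = 254372 + 7 = 254379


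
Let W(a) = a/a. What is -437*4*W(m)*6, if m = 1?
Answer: -10488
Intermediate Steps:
W(a) = 1
-437*4*W(m)*6 = -437*4*1*6 = -1748*6 = -437*24 = -10488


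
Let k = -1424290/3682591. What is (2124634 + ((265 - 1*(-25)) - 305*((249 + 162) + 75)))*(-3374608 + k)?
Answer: -24564974235785858892/3682591 ≈ -6.6706e+12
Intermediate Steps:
k = -1424290/3682591 (k = -1424290*1/3682591 = -1424290/3682591 ≈ -0.38676)
(2124634 + ((265 - 1*(-25)) - 305*((249 + 162) + 75)))*(-3374608 + k) = (2124634 + ((265 - 1*(-25)) - 305*((249 + 162) + 75)))*(-3374608 - 1424290/3682591) = (2124634 + ((265 + 25) - 305*(411 + 75)))*(-12427302473618/3682591) = (2124634 + (290 - 305*486))*(-12427302473618/3682591) = (2124634 + (290 - 148230))*(-12427302473618/3682591) = (2124634 - 147940)*(-12427302473618/3682591) = 1976694*(-12427302473618/3682591) = -24564974235785858892/3682591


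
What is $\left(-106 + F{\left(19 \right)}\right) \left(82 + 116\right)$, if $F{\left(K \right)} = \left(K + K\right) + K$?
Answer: $-9702$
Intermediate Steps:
$F{\left(K \right)} = 3 K$ ($F{\left(K \right)} = 2 K + K = 3 K$)
$\left(-106 + F{\left(19 \right)}\right) \left(82 + 116\right) = \left(-106 + 3 \cdot 19\right) \left(82 + 116\right) = \left(-106 + 57\right) 198 = \left(-49\right) 198 = -9702$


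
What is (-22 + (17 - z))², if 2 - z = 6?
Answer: 1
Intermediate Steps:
z = -4 (z = 2 - 1*6 = 2 - 6 = -4)
(-22 + (17 - z))² = (-22 + (17 - 1*(-4)))² = (-22 + (17 + 4))² = (-22 + 21)² = (-1)² = 1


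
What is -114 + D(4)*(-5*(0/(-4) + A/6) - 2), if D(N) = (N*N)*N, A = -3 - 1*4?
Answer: 394/3 ≈ 131.33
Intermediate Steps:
A = -7 (A = -3 - 4 = -7)
D(N) = N³ (D(N) = N²*N = N³)
-114 + D(4)*(-5*(0/(-4) + A/6) - 2) = -114 + 4³*(-5*(0/(-4) - 7/6) - 2) = -114 + 64*(-5*(0*(-¼) - 7*⅙) - 2) = -114 + 64*(-5*(0 - 7/6) - 2) = -114 + 64*(-5*(-7/6) - 2) = -114 + 64*(35/6 - 2) = -114 + 64*(23/6) = -114 + 736/3 = 394/3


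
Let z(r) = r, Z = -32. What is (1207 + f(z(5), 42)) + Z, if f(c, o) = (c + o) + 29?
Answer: 1251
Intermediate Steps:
f(c, o) = 29 + c + o
(1207 + f(z(5), 42)) + Z = (1207 + (29 + 5 + 42)) - 32 = (1207 + 76) - 32 = 1283 - 32 = 1251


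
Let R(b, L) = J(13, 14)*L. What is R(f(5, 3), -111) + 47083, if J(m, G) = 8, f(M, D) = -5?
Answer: 46195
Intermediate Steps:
R(b, L) = 8*L
R(f(5, 3), -111) + 47083 = 8*(-111) + 47083 = -888 + 47083 = 46195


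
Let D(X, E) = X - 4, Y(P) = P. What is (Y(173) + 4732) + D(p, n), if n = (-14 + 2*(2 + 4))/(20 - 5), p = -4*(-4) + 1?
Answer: 4918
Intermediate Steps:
p = 17 (p = 16 + 1 = 17)
n = -2/15 (n = (-14 + 2*6)/15 = (-14 + 12)*(1/15) = -2*1/15 = -2/15 ≈ -0.13333)
D(X, E) = -4 + X
(Y(173) + 4732) + D(p, n) = (173 + 4732) + (-4 + 17) = 4905 + 13 = 4918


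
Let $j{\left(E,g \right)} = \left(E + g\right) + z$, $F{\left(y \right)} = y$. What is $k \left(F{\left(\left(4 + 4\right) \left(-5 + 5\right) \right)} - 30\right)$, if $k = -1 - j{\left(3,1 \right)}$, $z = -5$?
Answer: $0$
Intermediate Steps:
$j{\left(E,g \right)} = -5 + E + g$ ($j{\left(E,g \right)} = \left(E + g\right) - 5 = -5 + E + g$)
$k = 0$ ($k = -1 - \left(-5 + 3 + 1\right) = -1 - -1 = -1 + 1 = 0$)
$k \left(F{\left(\left(4 + 4\right) \left(-5 + 5\right) \right)} - 30\right) = 0 \left(\left(4 + 4\right) \left(-5 + 5\right) - 30\right) = 0 \left(8 \cdot 0 - 30\right) = 0 \left(0 - 30\right) = 0 \left(-30\right) = 0$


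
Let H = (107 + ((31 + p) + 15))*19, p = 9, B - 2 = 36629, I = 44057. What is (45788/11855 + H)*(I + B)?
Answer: 2947974648864/11855 ≈ 2.4867e+8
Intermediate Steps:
B = 36631 (B = 2 + 36629 = 36631)
H = 3078 (H = (107 + ((31 + 9) + 15))*19 = (107 + (40 + 15))*19 = (107 + 55)*19 = 162*19 = 3078)
(45788/11855 + H)*(I + B) = (45788/11855 + 3078)*(44057 + 36631) = (45788*(1/11855) + 3078)*80688 = (45788/11855 + 3078)*80688 = (36535478/11855)*80688 = 2947974648864/11855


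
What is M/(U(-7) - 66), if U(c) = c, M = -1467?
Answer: 1467/73 ≈ 20.096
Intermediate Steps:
M/(U(-7) - 66) = -1467/(-7 - 66) = -1467/(-73) = -1/73*(-1467) = 1467/73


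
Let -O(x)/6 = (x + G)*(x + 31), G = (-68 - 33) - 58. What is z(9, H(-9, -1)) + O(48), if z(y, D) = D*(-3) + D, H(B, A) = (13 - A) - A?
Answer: 52584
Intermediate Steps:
H(B, A) = 13 - 2*A
G = -159 (G = -101 - 58 = -159)
z(y, D) = -2*D (z(y, D) = -3*D + D = -2*D)
O(x) = -6*(-159 + x)*(31 + x) (O(x) = -6*(x - 159)*(x + 31) = -6*(-159 + x)*(31 + x))
z(9, H(-9, -1)) + O(48) = -2*(13 - 2*(-1)) + (29574 - 6*48² + 768*48) = -2*(13 + 2) + (29574 - 6*2304 + 36864) = -2*15 + (29574 - 13824 + 36864) = -30 + 52614 = 52584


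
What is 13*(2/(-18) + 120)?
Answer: 14027/9 ≈ 1558.6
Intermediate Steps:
13*(2/(-18) + 120) = 13*(2*(-1/18) + 120) = 13*(-1/9 + 120) = 13*(1079/9) = 14027/9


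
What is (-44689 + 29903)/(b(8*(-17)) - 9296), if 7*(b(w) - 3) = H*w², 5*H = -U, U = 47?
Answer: 517510/1194567 ≈ 0.43322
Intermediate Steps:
H = -47/5 (H = (-1*47)/5 = (⅕)*(-47) = -47/5 ≈ -9.4000)
b(w) = 3 - 47*w²/35 (b(w) = 3 + (-47*w²/5)/7 = 3 - 47*w²/35)
(-44689 + 29903)/(b(8*(-17)) - 9296) = (-44689 + 29903)/((3 - 47*(8*(-17))²/35) - 9296) = -14786/((3 - 47/35*(-136)²) - 9296) = -14786/((3 - 47/35*18496) - 9296) = -14786/((3 - 869312/35) - 9296) = -14786/(-869207/35 - 9296) = -14786/(-1194567/35) = -14786*(-35/1194567) = 517510/1194567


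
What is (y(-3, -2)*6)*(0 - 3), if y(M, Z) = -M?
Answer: -54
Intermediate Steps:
(y(-3, -2)*6)*(0 - 3) = (-1*(-3)*6)*(0 - 3) = (3*6)*(-3) = 18*(-3) = -54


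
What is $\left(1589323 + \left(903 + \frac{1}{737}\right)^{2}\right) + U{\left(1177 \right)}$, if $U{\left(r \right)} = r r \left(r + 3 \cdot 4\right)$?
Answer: $\frac{895990352884320}{543169} \approx 1.6496 \cdot 10^{9}$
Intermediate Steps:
$U{\left(r \right)} = r^{2} \left(12 + r\right)$ ($U{\left(r \right)} = r^{2} \left(r + 12\right) = r^{2} \left(12 + r\right)$)
$\left(1589323 + \left(903 + \frac{1}{737}\right)^{2}\right) + U{\left(1177 \right)} = \left(1589323 + \left(903 + \frac{1}{737}\right)^{2}\right) + 1177^{2} \left(12 + 1177\right) = \left(1589323 + \left(903 + \frac{1}{737}\right)^{2}\right) + 1385329 \cdot 1189 = \left(1589323 + \left(\frac{665512}{737}\right)^{2}\right) + 1647156181 = \left(1589323 + \frac{442906222144}{543169}\right) + 1647156181 = \frac{1306177206731}{543169} + 1647156181 = \frac{895990352884320}{543169}$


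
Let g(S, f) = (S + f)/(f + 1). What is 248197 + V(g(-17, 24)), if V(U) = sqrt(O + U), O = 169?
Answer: 248197 + 46*sqrt(2)/5 ≈ 2.4821e+5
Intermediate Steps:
g(S, f) = (S + f)/(1 + f)
V(U) = sqrt(169 + U)
248197 + V(g(-17, 24)) = 248197 + sqrt(169 + (-17 + 24)/(1 + 24)) = 248197 + sqrt(169 + 7/25) = 248197 + sqrt(4232/25) = 248197 + 46*sqrt(2)/5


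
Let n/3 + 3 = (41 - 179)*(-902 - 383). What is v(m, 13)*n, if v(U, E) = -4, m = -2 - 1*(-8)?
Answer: -2127924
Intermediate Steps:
m = 6 (m = -2 + 8 = 6)
n = 531981 (n = -9 + 3*((41 - 179)*(-902 - 383)) = -9 + 3*(-138*(-1285)) = -9 + 3*177330 = -9 + 531990 = 531981)
v(m, 13)*n = -4*531981 = -2127924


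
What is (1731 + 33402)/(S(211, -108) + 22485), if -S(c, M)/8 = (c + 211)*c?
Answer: -35133/689851 ≈ -0.050928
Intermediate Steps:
S(c, M) = -8*c*(211 + c) (S(c, M) = -8*(c + 211)*c = -8*(211 + c)*c = -8*c*(211 + c))
(1731 + 33402)/(S(211, -108) + 22485) = (1731 + 33402)/(-8*211*(211 + 211) + 22485) = 35133/(-8*211*422 + 22485) = 35133/(-712336 + 22485) = 35133/(-689851) = 35133*(-1/689851) = -35133/689851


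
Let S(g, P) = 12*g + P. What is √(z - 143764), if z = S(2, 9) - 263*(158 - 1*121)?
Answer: I*√153462 ≈ 391.74*I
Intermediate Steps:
S(g, P) = P + 12*g
z = -9698 (z = (9 + 12*2) - 263*(158 - 1*121) = (9 + 24) - 263*(158 - 121) = 33 - 263*37 = 33 - 9731 = -9698)
√(z - 143764) = √(-9698 - 143764) = √(-153462) = I*√153462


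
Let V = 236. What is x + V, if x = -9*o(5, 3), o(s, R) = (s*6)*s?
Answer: -1114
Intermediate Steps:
o(s, R) = 6*s² (o(s, R) = (6*s)*s = 6*s²)
x = -1350 (x = -54*5² = -54*25 = -9*150 = -1350)
x + V = -1350 + 236 = -1114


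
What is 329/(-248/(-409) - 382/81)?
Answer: -1557063/19450 ≈ -80.055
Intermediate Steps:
329/(-248/(-409) - 382/81) = 329/(-248*(-1/409) - 382*1/81) = 329/(248/409 - 382/81) = 329/(-136150/33129) = 329*(-33129/136150) = -1557063/19450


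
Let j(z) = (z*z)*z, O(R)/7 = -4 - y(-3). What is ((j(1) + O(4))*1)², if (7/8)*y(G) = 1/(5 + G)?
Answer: 961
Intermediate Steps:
y(G) = 8/(7*(5 + G))
O(R) = -32 (O(R) = 7*(-4 - 8/(7*(5 - 3))) = 7*(-4 - 8/(7*2)) = 7*(-4 - 1*4/7) = 7*(-4 - 4/7) = 7*(-32/7) = -32)
j(z) = z³ (j(z) = z²*z = z³)
((j(1) + O(4))*1)² = ((1³ - 32)*1)² = ((1 - 32)*1)² = (-31*1)² = (-31)² = 961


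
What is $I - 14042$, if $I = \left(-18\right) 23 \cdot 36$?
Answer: $-28946$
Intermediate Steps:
$I = -14904$ ($I = \left(-414\right) 36 = -14904$)
$I - 14042 = -14904 - 14042 = -28946$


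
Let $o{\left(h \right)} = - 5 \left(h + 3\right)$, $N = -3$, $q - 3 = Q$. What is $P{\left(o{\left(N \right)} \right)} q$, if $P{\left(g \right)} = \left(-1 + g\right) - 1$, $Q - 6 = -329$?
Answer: $640$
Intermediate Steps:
$Q = -323$ ($Q = 6 - 329 = -323$)
$q = -320$ ($q = 3 - 323 = -320$)
$o{\left(h \right)} = -15 - 5 h$ ($o{\left(h \right)} = - 5 \left(3 + h\right) = -15 - 5 h$)
$P{\left(g \right)} = -2 + g$
$P{\left(o{\left(N \right)} \right)} q = \left(-2 - 0\right) \left(-320\right) = \left(-2 + \left(-15 + 15\right)\right) \left(-320\right) = \left(-2 + 0\right) \left(-320\right) = \left(-2\right) \left(-320\right) = 640$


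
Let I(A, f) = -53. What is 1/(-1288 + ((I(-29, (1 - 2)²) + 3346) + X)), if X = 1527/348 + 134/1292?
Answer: 37468/75291633 ≈ 0.00049764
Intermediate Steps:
X = 168293/37468 (X = 1527*(1/348) + 134*(1/1292) = 509/116 + 67/646 = 168293/37468 ≈ 4.4916)
1/(-1288 + ((I(-29, (1 - 2)²) + 3346) + X)) = 1/(-1288 + ((-53 + 3346) + 168293/37468)) = 1/(-1288 + (3293 + 168293/37468)) = 1/(-1288 + 123550417/37468) = 1/(75291633/37468) = 37468/75291633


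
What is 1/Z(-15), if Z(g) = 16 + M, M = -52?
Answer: -1/36 ≈ -0.027778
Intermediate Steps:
Z(g) = -36 (Z(g) = 16 - 52 = -36)
1/Z(-15) = 1/(-36) = -1/36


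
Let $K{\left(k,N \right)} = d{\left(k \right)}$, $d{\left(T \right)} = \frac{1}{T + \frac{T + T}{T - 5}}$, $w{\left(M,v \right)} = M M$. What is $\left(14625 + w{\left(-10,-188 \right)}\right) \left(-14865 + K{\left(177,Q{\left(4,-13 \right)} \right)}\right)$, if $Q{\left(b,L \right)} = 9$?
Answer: $- \frac{3370641571525}{15399} \approx -2.1889 \cdot 10^{8}$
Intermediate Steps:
$w{\left(M,v \right)} = M^{2}$
$d{\left(T \right)} = \frac{1}{T + \frac{2 T}{-5 + T}}$
$K{\left(k,N \right)} = \frac{-5 + k}{k \left(-3 + k\right)}$
$\left(14625 + w{\left(-10,-188 \right)}\right) \left(-14865 + K{\left(177,Q{\left(4,-13 \right)} \right)}\right) = \left(14625 + \left(-10\right)^{2}\right) \left(-14865 + \frac{-5 + 177}{177 \left(-3 + 177\right)}\right) = \left(14625 + 100\right) \left(-14865 + \frac{1}{177} \cdot \frac{1}{174} \cdot 172\right) = 14725 \left(-14865 + \frac{1}{177} \cdot \frac{1}{174} \cdot 172\right) = 14725 \left(-14865 + \frac{86}{15399}\right) = 14725 \left(- \frac{228906049}{15399}\right) = - \frac{3370641571525}{15399}$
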